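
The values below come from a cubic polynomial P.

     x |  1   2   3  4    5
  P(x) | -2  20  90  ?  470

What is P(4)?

232

The 4 known points determine the degree-3 polynomial uniquely.
Write P(x) = ax^3 + bx^2 + cx + d. Substituting each data point gives a linear system:
  a + b + c + d = -2
  8a + 4b + 2c + d = 20
  27a + 9b + 3c + d = 90
  125a + 25b + 5c + d = 470
Solving the system yields a = 4, b = 0, c = -6, d = 0.
So P(x) = 4x³ - 6x.
Then P(4) = 232.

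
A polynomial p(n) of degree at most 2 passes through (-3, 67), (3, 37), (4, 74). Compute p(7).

Write p(n) = an^2 + bn + c. Substituting each data point gives a linear system:
  9a - 3b + c = 67
  9a + 3b + c = 37
  16a + 4b + c = 74
Solving the system yields a = 6, b = -5, c = -2.
So p(n) = 6n^2 - 5n - 2.
Then p(7) = 257.

257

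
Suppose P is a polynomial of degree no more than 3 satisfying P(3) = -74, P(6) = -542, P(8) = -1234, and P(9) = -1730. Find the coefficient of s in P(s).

Write P(s) = as^3 + bs^2 + cs + d. Substituting each data point gives a linear system:
  27a + 9b + 3c + d = -74
  216a + 36b + 6c + d = -542
  512a + 64b + 8c + d = -1234
  729a + 81b + 9c + d = -1730
Solving the system yields a = -2, b = -4, c = 6, d = -2.
So P(s) = -2s^3 - 4s^2 + 6s - 2.
The coefficient of s is 6.

6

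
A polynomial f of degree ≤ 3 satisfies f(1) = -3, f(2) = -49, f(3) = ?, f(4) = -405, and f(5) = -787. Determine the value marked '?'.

-171

The 4 known points determine the degree-3 polynomial uniquely.
Write f(x) = ax^3 + bx^2 + cx + d. Substituting each data point gives a linear system:
  a + b + c + d = -3
  8a + 4b + 2c + d = -49
  64a + 16b + 4c + d = -405
  125a + 25b + 5c + d = -787
Solving the system yields a = -6, b = -2, c = 2, d = 3.
So f(x) = -6x^3 - 2x^2 + 2x + 3.
Then f(3) = -171.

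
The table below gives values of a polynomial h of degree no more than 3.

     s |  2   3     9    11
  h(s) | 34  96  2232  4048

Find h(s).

Write h(s) = as^3 + bs^2 + cs + d. Substituting each data point gives a linear system:
  8a + 4b + 2c + d = 34
  27a + 9b + 3c + d = 96
  729a + 81b + 9c + d = 2232
  1331a + 121b + 11c + d = 4048
Solving the system yields a = 3, b = 0, c = 5, d = 0.
So h(s) = 3s^3 + 5s.
Check: h(2) = 34. ✓

h(s) = 3s^3 + 5s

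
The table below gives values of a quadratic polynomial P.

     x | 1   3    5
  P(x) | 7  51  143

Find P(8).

371

Forward differences of the values at x = 1, 3, 5:
  P  : 7  51  143
  Δ  : 44  92
  Δ^2: 48
The second differences are constant, confirming degree 2.
Interpolating (Newton forward form) and evaluating at x = 8 gives P(8) = 371.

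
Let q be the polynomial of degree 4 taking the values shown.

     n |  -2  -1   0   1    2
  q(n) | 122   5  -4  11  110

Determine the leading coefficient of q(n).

Write q(n) = an^4 + bn^3 + cn^2 + dn + e. Substituting each data point gives a linear system:
  16a - 8b + 4c - 2d + e = 122
  a - b + c - d + e = 5
  e = -4
  a + b + c + d + e = 11
  16a + 8b + 4c + 2d + e = 110
Solving the system yields a = 6, b = -2, c = 6, d = 5, e = -4.
So q(n) = 6n⁴ - 2n³ + 6n² + 5n - 4.
The leading coefficient is 6.

6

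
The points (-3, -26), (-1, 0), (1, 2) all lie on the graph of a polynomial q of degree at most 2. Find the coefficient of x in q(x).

Write q(x) = ax^2 + bx + c. Substituting each data point gives a linear system:
  9a - 3b + c = -26
  a - b + c = 0
  a + b + c = 2
Solving the system yields a = -3, b = 1, c = 4.
So q(x) = -3x^2 + x + 4.
The coefficient of x is 1.

1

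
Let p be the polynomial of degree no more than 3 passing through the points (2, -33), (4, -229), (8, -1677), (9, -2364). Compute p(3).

Write p(x) = ax^3 + bx^2 + cx + d. Substituting each data point gives a linear system:
  8a + 4b + 2c + d = -33
  64a + 16b + 4c + d = -229
  512a + 64b + 8c + d = -1677
  729a + 81b + 9c + d = -2364
Solving the system yields a = -3, b = -2, c = -2, d = 3.
So p(x) = -3x^3 - 2x^2 - 2x + 3.
Then p(3) = -102.

-102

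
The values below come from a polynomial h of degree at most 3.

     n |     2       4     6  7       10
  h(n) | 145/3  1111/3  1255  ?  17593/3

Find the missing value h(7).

5995/3

The 4 known points determine the degree-3 polynomial uniquely.
Write h(n) = an^3 + bn^2 + cn + d. Substituting each data point gives a linear system:
  8a + 4b + 2c + d = 145/3
  64a + 16b + 4c + d = 1111/3
  216a + 36b + 6c + d = 1255
  1000a + 100b + 10c + d = 17593/3
Solving the system yields a = 6, b = -5/3, c = 3, d = 1.
So h(n) = 6n^3 - (5/3)n^2 + 3n + 1.
Then h(7) = 5995/3.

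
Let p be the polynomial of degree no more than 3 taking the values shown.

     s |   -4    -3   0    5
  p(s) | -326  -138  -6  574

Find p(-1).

Using the Lagrange interpolation formula with nodes -4, -3, 0, 5:
  L_0(s) = (s + 3)s(s - 5) / -36
  L_1(s) = (s + 4)s(s - 5) / 24
  L_2(s) = (s + 4)(s + 3)(s - 5) / -60
  L_3(s) = (s + 4)(s + 3)s / 360
Then p(s) = -326·L_0(s) - 138·L_1(s) - 6·L_2(s) + 574·L_3(s).
Expanding and collecting terms gives p(s) = 5s^3 - s^2 - 4s - 6.
Evaluating at s = -1: p(-1) = -8.

-8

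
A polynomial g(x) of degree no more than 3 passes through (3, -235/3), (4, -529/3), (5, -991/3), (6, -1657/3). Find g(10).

Forward differences of the values at x = 3, 4, 5, 6:
  g  : -235/3  -529/3  -991/3  -1657/3
  Δ  : -98  -154  -222
  Δ^2: -56  -68
  Δ^3: -12
The third differences are constant, confirming degree 3.
Interpolating (Newton forward form) and evaluating at x = 10 gives g(10) = -7081/3.

-7081/3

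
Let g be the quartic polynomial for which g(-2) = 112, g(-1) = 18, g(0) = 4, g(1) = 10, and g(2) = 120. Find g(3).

562

Write g(n) = an^4 + bn^3 + cn^2 + dn + e. Substituting each data point gives a linear system:
  16a - 8b + 4c - 2d + e = 112
  a - b + c - d + e = 18
  e = 4
  a + b + c + d + e = 10
  16a + 8b + 4c + 2d + e = 120
Solving the system yields a = 6, b = 2, c = 4, d = -6, e = 4.
So g(n) = 6n⁴ + 2n³ + 4n² - 6n + 4.
Then g(3) = 562.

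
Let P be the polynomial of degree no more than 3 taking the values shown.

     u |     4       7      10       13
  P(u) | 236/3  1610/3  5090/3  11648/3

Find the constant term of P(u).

Write P(u) = au^3 + bu^2 + cu + d. Substituting each data point gives a linear system:
  64a + 16b + 4c + d = 236/3
  343a + 49b + 7c + d = 1610/3
  1000a + 100b + 10c + d = 5090/3
  2197a + 169b + 13c + d = 11648/3
Solving the system yields a = 2, b = -3, c = -1/3, d = 0.
So P(u) = 2u^3 - 3u^2 - (1/3)u.
The constant term is 0.

0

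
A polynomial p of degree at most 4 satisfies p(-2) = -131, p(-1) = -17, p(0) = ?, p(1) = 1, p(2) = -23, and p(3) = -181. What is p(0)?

-1

On equispaced nodes a degree-4 polynomial has vanishing fifth forward difference, so
  - p(-2) + 5·p(-1) - 10·p(0) + 10·p(1) - 5·p(2) + p(3) = 0.
Substituting the known values and solving for p(0):
  -10·p(0) = 10
  p(0) = -1.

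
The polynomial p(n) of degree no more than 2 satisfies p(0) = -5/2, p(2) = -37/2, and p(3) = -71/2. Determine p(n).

p(n) = -3n^2 - 2n - 5/2

Using the Lagrange interpolation formula with nodes 0, 2, 3:
  L_0(n) = (n - 2)(n - 3) / 6
  L_1(n) = n(n - 3) / -2
  L_2(n) = n(n - 2) / 3
Then p(n) = -5/2·L_0(n) - 37/2·L_1(n) - 71/2·L_2(n).
Expanding and collecting terms gives p(n) = -3n² - 2n - 5/2.
Check: p(3) = -71/2. ✓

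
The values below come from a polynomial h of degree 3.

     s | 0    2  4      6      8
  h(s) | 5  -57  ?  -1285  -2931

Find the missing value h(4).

-407

On equispaced nodes a degree-3 polynomial has vanishing fourth forward difference, so
  h(0) - 4·h(2) + 6·h(4) - 4·h(6) + h(8) = 0.
Substituting the known values and solving for h(4):
  6·h(4) = -2442
  h(4) = -407.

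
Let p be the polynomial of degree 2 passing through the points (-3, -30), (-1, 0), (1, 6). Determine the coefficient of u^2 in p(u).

-3

Write p(u) = au^2 + bu + c. Substituting each data point gives a linear system:
  9a - 3b + c = -30
  a - b + c = 0
  a + b + c = 6
Solving the system yields a = -3, b = 3, c = 6.
So p(u) = -3u² + 3u + 6.
The leading coefficient is -3.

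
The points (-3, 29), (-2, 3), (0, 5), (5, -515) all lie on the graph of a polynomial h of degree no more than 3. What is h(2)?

-41

Using the Lagrange interpolation formula with nodes -3, -2, 0, 5:
  L_0(n) = (n + 2)n(n - 5) / -24
  L_1(n) = (n + 3)n(n - 5) / 14
  L_2(n) = (n + 3)(n + 2)(n - 5) / -30
  L_3(n) = (n + 3)(n + 2)n / 280
Then h(n) = 29·L_0(n) + 3·L_1(n) + 5·L_2(n) - 515·L_3(n).
Expanding and collecting terms gives h(n) = -3n^3 - 6n^2 + n + 5.
Evaluating at n = 2: h(2) = -41.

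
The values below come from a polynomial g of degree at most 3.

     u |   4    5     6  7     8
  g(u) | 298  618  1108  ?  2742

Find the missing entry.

1804

On equispaced nodes a degree-3 polynomial has vanishing fourth forward difference, so
  g(4) - 4·g(5) + 6·g(6) - 4·g(7) + g(8) = 0.
Substituting the known values and solving for g(7):
  -4·g(7) = -7216
  g(7) = 1804.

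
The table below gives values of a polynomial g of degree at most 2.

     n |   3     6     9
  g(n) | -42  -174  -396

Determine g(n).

Using the Lagrange interpolation formula with nodes 3, 6, 9:
  L_0(n) = (n - 6)(n - 9) / 18
  L_1(n) = (n - 3)(n - 9) / -9
  L_2(n) = (n - 3)(n - 6) / 18
Then g(n) = -42·L_0(n) - 174·L_1(n) - 396·L_2(n).
Expanding and collecting terms gives g(n) = -5n^2 + n.
Check: g(3) = -42. ✓

g(n) = -5n^2 + n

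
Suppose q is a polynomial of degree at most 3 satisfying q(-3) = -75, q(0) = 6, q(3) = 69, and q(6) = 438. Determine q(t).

q(t) = 2t^3 - t^2 + 6t + 6

Using the Lagrange interpolation formula with nodes -3, 0, 3, 6:
  L_0(t) = t(t - 3)(t - 6) / -162
  L_1(t) = (t + 3)(t - 3)(t - 6) / 54
  L_2(t) = (t + 3)t(t - 6) / -54
  L_3(t) = (t + 3)t(t - 3) / 162
Then q(t) = -75·L_0(t) + 6·L_1(t) + 69·L_2(t) + 438·L_3(t).
Expanding and collecting terms gives q(t) = 2t^3 - t^2 + 6t + 6.
Check: q(6) = 438. ✓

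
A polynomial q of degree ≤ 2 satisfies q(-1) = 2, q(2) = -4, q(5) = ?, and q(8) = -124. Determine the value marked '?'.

-46

On equispaced nodes a degree-2 polynomial has vanishing third forward difference, so
  - q(-1) + 3·q(2) - 3·q(5) + q(8) = 0.
Substituting the known values and solving for q(5):
  -3·q(5) = 138
  q(5) = -46.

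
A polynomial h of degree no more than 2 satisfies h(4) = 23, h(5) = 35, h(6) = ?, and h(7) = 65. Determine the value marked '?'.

The 3 known points determine the degree-2 polynomial uniquely.
Write h(n) = an^2 + bn + c. Substituting each data point gives a linear system:
  16a + 4b + c = 23
  25a + 5b + c = 35
  49a + 7b + c = 65
Solving the system yields a = 1, b = 3, c = -5.
So h(n) = n^2 + 3n - 5.
Then h(6) = 49.

49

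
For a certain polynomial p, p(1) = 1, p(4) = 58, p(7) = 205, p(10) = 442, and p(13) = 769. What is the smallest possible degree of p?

Forward differences of the values at t = 1, 4, 7, 10, 13:
  p  : 1  58  205  442  769
  Δ  : 57  147  237  327
  Δ^2: 90  90  90
  Δ^3: 0  0
  Δ^4: 0
The second differences are constant (90) and nonzero, while all higher differences vanish, so the minimal degree is 2.

2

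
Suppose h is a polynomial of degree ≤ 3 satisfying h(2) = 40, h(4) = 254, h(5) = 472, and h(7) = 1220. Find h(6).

788

Using the Lagrange interpolation formula with nodes 2, 4, 5, 7:
  L_0(x) = (x - 4)(x - 5)(x - 7) / -30
  L_1(x) = (x - 2)(x - 5)(x - 7) / 6
  L_2(x) = (x - 2)(x - 4)(x - 7) / -6
  L_3(x) = (x - 2)(x - 4)(x - 5) / 30
Then h(x) = 40·L_0(x) + 254·L_1(x) + 472·L_2(x) + 1220·L_3(x).
Expanding and collecting terms gives h(x) = 3x^3 + 4x^2 - x + 2.
Evaluating at x = 6: h(6) = 788.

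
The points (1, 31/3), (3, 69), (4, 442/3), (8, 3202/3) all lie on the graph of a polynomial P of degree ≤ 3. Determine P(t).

Write P(t) = at^3 + bt^2 + ct + d. Substituting each data point gives a linear system:
  a + b + c + d = 31/3
  27a + 9b + 3c + d = 69
  64a + 16b + 4c + d = 442/3
  512a + 64b + 8c + d = 3202/3
Solving the system yields a = 2, b = 1/3, c = 2, d = 6.
So P(t) = 2t³ + (1/3)t² + 2t + 6.
Check: P(4) = 442/3. ✓

P(t) = 2t^3 + (1/3)t^2 + 2t + 6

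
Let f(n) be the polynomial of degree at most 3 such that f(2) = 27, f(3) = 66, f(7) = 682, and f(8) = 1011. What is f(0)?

3

Using the Lagrange interpolation formula with nodes 2, 3, 7, 8:
  L_0(n) = (n - 3)(n - 7)(n - 8) / -30
  L_1(n) = (n - 2)(n - 7)(n - 8) / 20
  L_2(n) = (n - 2)(n - 3)(n - 8) / -20
  L_3(n) = (n - 2)(n - 3)(n - 7) / 30
Then f(n) = 27·L_0(n) + 66·L_1(n) + 682·L_2(n) + 1011·L_3(n).
Expanding and collecting terms gives f(n) = 2n³ - n² + 6n + 3.
Evaluating at n = 0: f(0) = 3.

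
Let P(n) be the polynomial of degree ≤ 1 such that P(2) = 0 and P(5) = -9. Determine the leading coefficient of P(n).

Write P(n) = an + b. Substituting each data point gives a linear system:
  2a + b = 0
  5a + b = -9
Solving the system yields a = -3, b = 6.
So P(n) = -3n + 6.
The leading coefficient is -3.

-3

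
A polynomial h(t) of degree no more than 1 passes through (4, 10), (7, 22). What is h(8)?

26

Write h(t) = at + b. Substituting each data point gives a linear system:
  4a + b = 10
  7a + b = 22
Solving the system yields a = 4, b = -6.
So h(t) = 4t - 6.
Then h(8) = 26.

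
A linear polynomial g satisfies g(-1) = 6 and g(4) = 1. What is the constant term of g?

5

Write g(n) = an + b. Substituting each data point gives a linear system:
  -a + b = 6
  4a + b = 1
Solving the system yields a = -1, b = 5.
So g(n) = -n + 5.
The constant term is 5.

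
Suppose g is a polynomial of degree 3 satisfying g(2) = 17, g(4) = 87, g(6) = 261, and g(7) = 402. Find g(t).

g(t) = t^3 + t^2 + t + 3

Using the Lagrange interpolation formula with nodes 2, 4, 6, 7:
  L_0(t) = (t - 4)(t - 6)(t - 7) / -40
  L_1(t) = (t - 2)(t - 6)(t - 7) / 12
  L_2(t) = (t - 2)(t - 4)(t - 7) / -8
  L_3(t) = (t - 2)(t - 4)(t - 6) / 15
Then g(t) = 17·L_0(t) + 87·L_1(t) + 261·L_2(t) + 402·L_3(t).
Expanding and collecting terms gives g(t) = t³ + t² + t + 3.
Check: g(7) = 402. ✓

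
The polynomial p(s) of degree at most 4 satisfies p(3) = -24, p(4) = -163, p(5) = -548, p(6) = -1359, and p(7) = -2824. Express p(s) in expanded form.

Write p(s) = as^4 + bs^3 + cs^2 + ds + e. Substituting each data point gives a linear system:
  81a + 27b + 9c + 3d + e = -24
  256a + 64b + 16c + 4d + e = -163
  625a + 125b + 25c + 5d + e = -548
  1296a + 216b + 36c + 6d + e = -1359
  2401a + 343b + 49c + 7d + e = -2824
Solving the system yields a = -2, b = 6, c = -1, d = -4, e = -3.
So p(s) = -2s^4 + 6s^3 - s^2 - 4s - 3.
Check: p(5) = -548. ✓

p(s) = -2s^4 + 6s^3 - s^2 - 4s - 3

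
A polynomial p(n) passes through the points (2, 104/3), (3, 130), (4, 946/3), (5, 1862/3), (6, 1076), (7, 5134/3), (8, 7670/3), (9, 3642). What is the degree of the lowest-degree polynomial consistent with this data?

Forward differences of the values at n = 2, 3, 4, 5, 6, 7, 8, 9:
  p  : 104/3  130  946/3  1862/3  1076  5134/3  7670/3  3642
  Δ  : 286/3  556/3  916/3  1366/3  1906/3  2536/3  3256/3
  Δ^2: 90  120  150  180  210  240
  Δ^3: 30  30  30  30  30
  Δ^4: 0  0  0  0
  Δ^5: 0  0  0
  Δ^6: 0  0
  Δ^7: 0
The third differences are constant (30) and nonzero, while all higher differences vanish, so the minimal degree is 3.

3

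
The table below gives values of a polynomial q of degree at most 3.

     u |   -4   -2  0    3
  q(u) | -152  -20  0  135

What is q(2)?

Write q(u) = au^3 + bu^2 + cu + d. Substituting each data point gives a linear system:
  -64a + 16b - 4c + d = -152
  -8a + 4b - 2c + d = -20
  d = 0
  27a + 9b + 3c + d = 135
Solving the system yields a = 3, b = 4, c = 6, d = 0.
So q(u) = 3u^3 + 4u^2 + 6u.
Then q(2) = 52.

52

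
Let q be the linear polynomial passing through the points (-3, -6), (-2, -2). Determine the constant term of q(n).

6

Write q(n) = an + b. Substituting each data point gives a linear system:
  -3a + b = -6
  -2a + b = -2
Solving the system yields a = 4, b = 6.
So q(n) = 4n + 6.
The constant term is 6.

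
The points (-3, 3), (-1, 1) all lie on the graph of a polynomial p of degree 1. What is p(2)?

-2

Write p(t) = at + b. Substituting each data point gives a linear system:
  -3a + b = 3
  -a + b = 1
Solving the system yields a = -1, b = 0.
So p(t) = -t.
Then p(2) = -2.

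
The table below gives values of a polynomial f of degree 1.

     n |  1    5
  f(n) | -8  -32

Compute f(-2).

Using the Lagrange interpolation formula with nodes 1, 5:
  L_0(n) = (n - 5) / -4
  L_1(n) = (n - 1) / 4
Then f(n) = -8·L_0(n) - 32·L_1(n).
Expanding and collecting terms gives f(n) = -6n - 2.
Evaluating at n = -2: f(-2) = 10.

10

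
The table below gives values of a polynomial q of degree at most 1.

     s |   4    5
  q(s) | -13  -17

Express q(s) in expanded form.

q(s) = -4s + 3

Using the Lagrange interpolation formula with nodes 4, 5:
  L_0(s) = (s - 5) / -1
  L_1(s) = (s - 4) / 1
Then q(s) = -13·L_0(s) - 17·L_1(s).
Expanding and collecting terms gives q(s) = -4s + 3.
Check: q(5) = -17. ✓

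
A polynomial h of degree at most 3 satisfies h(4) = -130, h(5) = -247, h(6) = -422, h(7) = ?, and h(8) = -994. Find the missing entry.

-667

The 4 known points determine the degree-3 polynomial uniquely.
Write h(s) = as^3 + bs^2 + cs + d. Substituting each data point gives a linear system:
  64a + 16b + 4c + d = -130
  125a + 25b + 5c + d = -247
  216a + 36b + 6c + d = -422
  512a + 64b + 8c + d = -994
Solving the system yields a = -2, b = 1, c = -4, d = -2.
So h(s) = -2s³ + s² - 4s - 2.
Then h(7) = -667.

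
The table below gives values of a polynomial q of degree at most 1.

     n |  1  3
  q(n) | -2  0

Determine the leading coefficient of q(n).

1

Write q(n) = an + b. Substituting each data point gives a linear system:
  a + b = -2
  3a + b = 0
Solving the system yields a = 1, b = -3.
So q(n) = n - 3.
The leading coefficient is 1.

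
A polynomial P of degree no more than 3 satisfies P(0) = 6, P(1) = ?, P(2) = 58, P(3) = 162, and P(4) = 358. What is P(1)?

The 4 known points determine the degree-3 polynomial uniquely.
Write P(u) = au^3 + bu^2 + cu + d. Substituting each data point gives a linear system:
  d = 6
  8a + 4b + 2c + d = 58
  27a + 9b + 3c + d = 162
  64a + 16b + 4c + d = 358
Solving the system yields a = 5, b = 1, c = 4, d = 6.
So P(u) = 5u^3 + u^2 + 4u + 6.
Then P(1) = 16.

16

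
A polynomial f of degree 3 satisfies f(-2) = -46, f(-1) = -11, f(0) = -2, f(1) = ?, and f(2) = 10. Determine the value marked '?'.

-1

On equispaced nodes a degree-3 polynomial has vanishing fourth forward difference, so
  f(-2) - 4·f(-1) + 6·f(0) - 4·f(1) + f(2) = 0.
Substituting the known values and solving for f(1):
  -4·f(1) = 4
  f(1) = -1.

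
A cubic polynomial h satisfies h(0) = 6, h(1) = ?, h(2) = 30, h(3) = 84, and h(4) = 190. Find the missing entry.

On equispaced nodes a degree-3 polynomial has vanishing fourth forward difference, so
  h(0) - 4·h(1) + 6·h(2) - 4·h(3) + h(4) = 0.
Substituting the known values and solving for h(1):
  -4·h(1) = -40
  h(1) = 10.

10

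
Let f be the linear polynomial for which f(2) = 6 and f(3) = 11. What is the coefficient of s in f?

5

Write f(s) = as + b. Substituting each data point gives a linear system:
  2a + b = 6
  3a + b = 11
Solving the system yields a = 5, b = -4.
So f(s) = 5s - 4.
The leading coefficient is 5.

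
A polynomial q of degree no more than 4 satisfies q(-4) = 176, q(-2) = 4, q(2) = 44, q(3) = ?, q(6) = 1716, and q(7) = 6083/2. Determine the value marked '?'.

303/2

The 5 known points determine the degree-4 polynomial uniquely.
Write q(s) = as^4 + bs^3 + cs^2 + ds + e. Substituting each data point gives a linear system:
  256a - 64b + 16c - 4d + e = 176
  16a - 8b + 4c - 2d + e = 4
  16a + 8b + 4c + 2d + e = 44
  1296a + 216b + 36c + 6d + e = 1716
  2401a + 343b + 49c + 7d + e = 6083/2
Solving the system yields a = 1, b = 3/2, c = 2, d = 4, e = 0.
So q(s) = s^4 + (3/2)s^3 + 2s^2 + 4s.
Then q(3) = 303/2.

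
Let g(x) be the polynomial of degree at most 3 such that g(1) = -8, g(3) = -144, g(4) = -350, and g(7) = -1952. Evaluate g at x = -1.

Write g(x) = ax^3 + bx^2 + cx + d. Substituting each data point gives a linear system:
  a + b + c + d = -8
  27a + 9b + 3c + d = -144
  64a + 16b + 4c + d = -350
  343a + 49b + 7c + d = -1952
Solving the system yields a = -6, b = 2, c = 2, d = -6.
So g(x) = -6x^3 + 2x^2 + 2x - 6.
Then g(-1) = 0.

0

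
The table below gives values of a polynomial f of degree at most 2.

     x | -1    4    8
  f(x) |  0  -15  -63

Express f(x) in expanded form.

Write f(x) = ax^2 + bx + c. Substituting each data point gives a linear system:
  a - b + c = 0
  16a + 4b + c = -15
  64a + 8b + c = -63
Solving the system yields a = -1, b = 0, c = 1.
So f(x) = -x^2 + 1.
Check: f(-1) = 0. ✓

f(x) = -x^2 + 1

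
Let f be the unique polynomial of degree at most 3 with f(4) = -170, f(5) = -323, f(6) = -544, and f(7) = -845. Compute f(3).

-73

Write f(u) = au^3 + bu^2 + cu + d. Substituting each data point gives a linear system:
  64a + 16b + 4c + d = -170
  125a + 25b + 5c + d = -323
  216a + 36b + 6c + d = -544
  343a + 49b + 7c + d = -845
Solving the system yields a = -2, b = -4, c = 5, d = 2.
So f(u) = -2u³ - 4u² + 5u + 2.
Then f(3) = -73.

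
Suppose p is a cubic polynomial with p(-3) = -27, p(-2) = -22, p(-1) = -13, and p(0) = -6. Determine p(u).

p(u) = -u^3 - 4u^2 + 4u - 6

Write p(u) = au^3 + bu^2 + cu + d. Substituting each data point gives a linear system:
  -27a + 9b - 3c + d = -27
  -8a + 4b - 2c + d = -22
  -a + b - c + d = -13
  d = -6
Solving the system yields a = -1, b = -4, c = 4, d = -6.
So p(u) = -u³ - 4u² + 4u - 6.
Check: p(-2) = -22. ✓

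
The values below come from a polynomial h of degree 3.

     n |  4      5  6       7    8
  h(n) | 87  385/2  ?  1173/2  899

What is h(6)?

The 4 known points determine the degree-3 polynomial uniquely.
Write h(n) = an^3 + bn^2 + cn + d. Substituting each data point gives a linear system:
  64a + 16b + 4c + d = 87
  125a + 25b + 5c + d = 385/2
  343a + 49b + 7c + d = 1173/2
  512a + 64b + 8c + d = 899
Solving the system yields a = 2, b = -3/2, c = -3, d = -5.
So h(n) = 2n³ - (3/2)n² - 3n - 5.
Then h(6) = 355.

355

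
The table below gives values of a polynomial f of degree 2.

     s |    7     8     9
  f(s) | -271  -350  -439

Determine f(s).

f(s) = -5s^2 - 4s + 2

Using the Lagrange interpolation formula with nodes 7, 8, 9:
  L_0(s) = (s - 8)(s - 9) / 2
  L_1(s) = (s - 7)(s - 9) / -1
  L_2(s) = (s - 7)(s - 8) / 2
Then f(s) = -271·L_0(s) - 350·L_1(s) - 439·L_2(s).
Expanding and collecting terms gives f(s) = -5s^2 - 4s + 2.
Check: f(9) = -439. ✓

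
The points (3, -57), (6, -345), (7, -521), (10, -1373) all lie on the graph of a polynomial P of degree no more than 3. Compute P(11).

-1785

Write P(t) = at^3 + bt^2 + ct + d. Substituting each data point gives a linear system:
  27a + 9b + 3c + d = -57
  216a + 36b + 6c + d = -345
  343a + 49b + 7c + d = -521
  1000a + 100b + 10c + d = -1373
Solving the system yields a = -1, b = -4, c = 3, d = -3.
So P(t) = -t³ - 4t² + 3t - 3.
Then P(11) = -1785.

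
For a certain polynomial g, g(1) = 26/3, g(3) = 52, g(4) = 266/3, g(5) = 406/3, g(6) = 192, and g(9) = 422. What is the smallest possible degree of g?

2

Divided differences on the nodes 1, 3, 4, 5, 6, 9:
  order 0: 26/3  52  266/3  406/3  192  422
  order 1: 65/3  110/3  140/3  170/3  230/3
  order 2: 5  5  5  5
  order 3: 0  0  0
  order 4: 0  0
  order 5: 0
The order-2 divided differences are all 5 (nonzero) and every higher order vanishes, so the data lies on a polynomial of degree exactly 2.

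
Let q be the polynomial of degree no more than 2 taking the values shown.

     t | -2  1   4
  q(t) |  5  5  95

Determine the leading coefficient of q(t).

5

Write q(t) = at^2 + bt + c. Substituting each data point gives a linear system:
  4a - 2b + c = 5
  a + b + c = 5
  16a + 4b + c = 95
Solving the system yields a = 5, b = 5, c = -5.
So q(t) = 5t^2 + 5t - 5.
The leading coefficient is 5.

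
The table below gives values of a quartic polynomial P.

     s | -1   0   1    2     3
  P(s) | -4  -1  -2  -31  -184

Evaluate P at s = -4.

-877

Using the Lagrange interpolation formula with nodes -1, 0, 1, 2, 3:
  L_0(s) = s(s - 1)(s - 2)(s - 3) / 24
  L_1(s) = (s + 1)(s - 1)(s - 2)(s - 3) / -6
  L_2(s) = (s + 1)s(s - 2)(s - 3) / 4
  L_3(s) = (s + 1)s(s - 1)(s - 3) / -6
  L_4(s) = (s + 1)s(s - 1)(s - 2) / 24
Then P(s) = -4·L_0(s) - 1·L_1(s) - 2·L_2(s) - 31·L_3(s) - 184·L_4(s).
Expanding and collecting terms gives P(s) = -3s^4 + 2s^3 + s^2 - s - 1.
Evaluating at s = -4: P(-4) = -877.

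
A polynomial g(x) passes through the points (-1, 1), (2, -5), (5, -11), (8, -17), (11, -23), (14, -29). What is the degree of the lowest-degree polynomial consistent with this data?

1

Forward differences of the values at x = -1, 2, 5, 8, 11, 14:
  g  : 1  -5  -11  -17  -23  -29
  Δ  : -6  -6  -6  -6  -6
  Δ^2: 0  0  0  0
  Δ^3: 0  0  0
  Δ^4: 0  0
  Δ^5: 0
The first differences are constant (-6) and nonzero, while all higher differences vanish, so the minimal degree is 1.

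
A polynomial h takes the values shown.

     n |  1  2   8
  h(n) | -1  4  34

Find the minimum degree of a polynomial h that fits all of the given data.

Divided differences on the nodes 1, 2, 8:
  order 0: -1  4  34
  order 1: 5  5
  order 2: 0
The order-1 divided differences are all 5 (nonzero) and every higher order vanishes, so the data lies on a polynomial of degree exactly 1.

1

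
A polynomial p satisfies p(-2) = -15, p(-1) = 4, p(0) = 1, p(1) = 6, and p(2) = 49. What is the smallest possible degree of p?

3

Forward differences of the values at x = -2, -1, 0, 1, 2:
  p  : -15  4  1  6  49
  Δ  : 19  -3  5  43
  Δ^2: -22  8  38
  Δ^3: 30  30
  Δ^4: 0
The third differences are constant (30) and nonzero, while all higher differences vanish, so the minimal degree is 3.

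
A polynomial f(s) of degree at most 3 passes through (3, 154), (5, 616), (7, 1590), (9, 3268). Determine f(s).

Write f(s) = as^3 + bs^2 + cs + d. Substituting each data point gives a linear system:
  27a + 9b + 3c + d = 154
  125a + 25b + 5c + d = 616
  343a + 49b + 7c + d = 1590
  729a + 81b + 9c + d = 3268
Solving the system yields a = 4, b = 4, c = 3, d = 1.
So f(s) = 4s^3 + 4s^2 + 3s + 1.
Check: f(5) = 616. ✓

f(s) = 4s^3 + 4s^2 + 3s + 1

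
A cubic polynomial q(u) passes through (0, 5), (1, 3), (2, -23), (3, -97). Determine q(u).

Using the Lagrange interpolation formula with nodes 0, 1, 2, 3:
  L_0(u) = (u - 1)(u - 2)(u - 3) / -6
  L_1(u) = u(u - 2)(u - 3) / 2
  L_2(u) = u(u - 1)(u - 3) / -2
  L_3(u) = u(u - 1)(u - 2) / 6
Then q(u) = 5·L_0(u) + 3·L_1(u) - 23·L_2(u) - 97·L_3(u).
Expanding and collecting terms gives q(u) = -4u³ + 2u + 5.
Check: q(3) = -97. ✓

q(u) = -4u^3 + 2u + 5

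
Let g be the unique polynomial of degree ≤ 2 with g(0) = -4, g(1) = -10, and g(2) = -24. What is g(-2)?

Write g(n) = an^2 + bn + c. Substituting each data point gives a linear system:
  c = -4
  a + b + c = -10
  4a + 2b + c = -24
Solving the system yields a = -4, b = -2, c = -4.
So g(n) = -4n² - 2n - 4.
Then g(-2) = -16.

-16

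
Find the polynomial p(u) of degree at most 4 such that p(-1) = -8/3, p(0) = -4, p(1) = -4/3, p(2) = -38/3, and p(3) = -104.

Using the Lagrange interpolation formula with nodes -1, 0, 1, 2, 3:
  L_0(u) = u(u - 1)(u - 2)(u - 3) / 24
  L_1(u) = (u + 1)(u - 1)(u - 2)(u - 3) / -6
  L_2(u) = (u + 1)u(u - 2)(u - 3) / 4
  L_3(u) = (u + 1)u(u - 1)(u - 3) / -6
  L_4(u) = (u + 1)u(u - 1)(u - 2) / 24
Then p(u) = -8/3·L_0(u) - 4·L_1(u) - 4/3·L_2(u) - 38/3·L_3(u) - 104·L_4(u).
Expanding and collecting terms gives p(u) = -2u^4 + u^3 + 4u^2 - (1/3)u - 4.
Check: p(2) = -38/3. ✓

p(u) = -2u^4 + u^3 + 4u^2 - (1/3)u - 4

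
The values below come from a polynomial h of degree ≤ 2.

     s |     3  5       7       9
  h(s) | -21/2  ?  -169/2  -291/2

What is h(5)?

-79/2

The 3 known points determine the degree-2 polynomial uniquely.
Write h(s) = as^2 + bs + c. Substituting each data point gives a linear system:
  9a + 3b + c = -21/2
  49a + 7b + c = -169/2
  81a + 9b + c = -291/2
Solving the system yields a = -2, b = 3/2, c = 3.
So h(s) = -2s² + (3/2)s + 3.
Then h(5) = -79/2.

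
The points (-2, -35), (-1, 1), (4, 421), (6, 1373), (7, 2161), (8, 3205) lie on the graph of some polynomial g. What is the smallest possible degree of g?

Divided differences on the nodes -2, -1, 4, 6, 7, 8:
  order 0: -35  1  421  1373  2161  3205
  order 1: 36  84  476  788  1044
  order 2: 8  56  104  128
  order 3: 6  6  6
  order 4: 0  0
  order 5: 0
The order-3 divided differences are all 6 (nonzero) and every higher order vanishes, so the data lies on a polynomial of degree exactly 3.

3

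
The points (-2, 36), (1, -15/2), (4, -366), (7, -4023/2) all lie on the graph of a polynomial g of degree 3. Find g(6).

Forward differences of the values at x = -2, 1, 4, 7:
  g  : 36  -15/2  -366  -4023/2
  Δ  : -87/2  -717/2  -3291/2
  Δ^2: -315  -1287
  Δ^3: -972
The third differences are constant, confirming degree 3.
Interpolating (Newton forward form) and evaluating at x = 6 gives g(6) = -1260.

-1260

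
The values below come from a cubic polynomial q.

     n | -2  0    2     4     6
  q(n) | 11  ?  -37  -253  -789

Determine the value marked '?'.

3

On equispaced nodes a degree-3 polynomial has vanishing fourth forward difference, so
  q(-2) - 4·q(0) + 6·q(2) - 4·q(4) + q(6) = 0.
Substituting the known values and solving for q(0):
  -4·q(0) = -12
  q(0) = 3.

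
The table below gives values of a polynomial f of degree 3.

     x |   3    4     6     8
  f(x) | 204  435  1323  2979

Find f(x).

Write f(x) = ax^3 + bx^2 + cx + d. Substituting each data point gives a linear system:
  27a + 9b + 3c + d = 204
  64a + 16b + 4c + d = 435
  216a + 36b + 6c + d = 1323
  512a + 64b + 8c + d = 2979
Solving the system yields a = 5, b = 6, c = 4, d = 3.
So f(x) = 5x^3 + 6x^2 + 4x + 3.
Check: f(6) = 1323. ✓

f(x) = 5x^3 + 6x^2 + 4x + 3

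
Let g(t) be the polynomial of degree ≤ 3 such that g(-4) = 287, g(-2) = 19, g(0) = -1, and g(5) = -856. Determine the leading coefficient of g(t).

Write g(t) = at^3 + bt^2 + ct + d. Substituting each data point gives a linear system:
  -64a + 16b - 4c + d = 287
  -8a + 4b - 2c + d = 19
  d = -1
  125a + 25b + 5c + d = -856
Solving the system yields a = -6, b = -5, c = 4, d = -1.
So g(t) = -6t^3 - 5t^2 + 4t - 1.
The leading coefficient is -6.

-6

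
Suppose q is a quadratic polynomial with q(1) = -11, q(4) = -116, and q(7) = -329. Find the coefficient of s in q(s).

Write q(s) = as^2 + bs + c. Substituting each data point gives a linear system:
  a + b + c = -11
  16a + 4b + c = -116
  49a + 7b + c = -329
Solving the system yields a = -6, b = -5, c = 0.
So q(s) = -6s^2 - 5s.
The coefficient of s is -5.

-5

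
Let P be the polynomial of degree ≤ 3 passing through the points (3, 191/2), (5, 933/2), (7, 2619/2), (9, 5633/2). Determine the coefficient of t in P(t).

-5/2

Write P(t) = at^3 + bt^2 + ct + d. Substituting each data point gives a linear system:
  27a + 9b + 3c + d = 191/2
  125a + 25b + 5c + d = 933/2
  343a + 49b + 7c + d = 2619/2
  729a + 81b + 9c + d = 5633/2
Solving the system yields a = 4, b = -1, c = -5/2, d = 4.
So P(t) = 4t³ - t² - (5/2)t + 4.
The coefficient of t is -5/2.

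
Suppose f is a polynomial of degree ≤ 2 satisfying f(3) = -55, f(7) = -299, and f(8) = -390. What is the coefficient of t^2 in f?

Write f(t) = at^2 + bt + c. Substituting each data point gives a linear system:
  9a + 3b + c = -55
  49a + 7b + c = -299
  64a + 8b + c = -390
Solving the system yields a = -6, b = -1, c = 2.
So f(t) = -6t² - t + 2.
The leading coefficient is -6.

-6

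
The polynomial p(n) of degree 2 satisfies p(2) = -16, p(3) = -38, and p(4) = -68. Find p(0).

Using the Lagrange interpolation formula with nodes 2, 3, 4:
  L_0(n) = (n - 3)(n - 4) / 2
  L_1(n) = (n - 2)(n - 4) / -1
  L_2(n) = (n - 2)(n - 3) / 2
Then p(n) = -16·L_0(n) - 38·L_1(n) - 68·L_2(n).
Expanding and collecting terms gives p(n) = -4n² - 2n + 4.
Evaluating at n = 0: p(0) = 4.

4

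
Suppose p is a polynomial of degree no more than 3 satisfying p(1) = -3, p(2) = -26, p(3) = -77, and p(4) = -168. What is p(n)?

Using the Lagrange interpolation formula with nodes 1, 2, 3, 4:
  L_0(n) = (n - 2)(n - 3)(n - 4) / -6
  L_1(n) = (n - 1)(n - 3)(n - 4) / 2
  L_2(n) = (n - 1)(n - 2)(n - 4) / -2
  L_3(n) = (n - 1)(n - 2)(n - 3) / 6
Then p(n) = -3·L_0(n) - 26·L_1(n) - 77·L_2(n) - 168·L_3(n).
Expanding and collecting terms gives p(n) = -2n^3 - 2n^2 - 3n + 4.
Check: p(2) = -26. ✓

p(n) = -2n^3 - 2n^2 - 3n + 4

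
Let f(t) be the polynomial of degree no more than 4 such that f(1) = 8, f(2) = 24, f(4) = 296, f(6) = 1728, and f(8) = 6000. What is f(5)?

780

Write f(t) = at^4 + bt^3 + ct^2 + dt + e. Substituting each data point gives a linear system:
  a + b + c + d + e = 8
  16a + 8b + 4c + 2d + e = 24
  256a + 64b + 16c + 4d + e = 296
  1296a + 216b + 36c + 6d + e = 1728
  4096a + 512b + 64c + 8d + e = 6000
Solving the system yields a = 2, b = -5, c = 5, d = 6, e = 0.
So f(t) = 2t⁴ - 5t³ + 5t² + 6t.
Then f(5) = 780.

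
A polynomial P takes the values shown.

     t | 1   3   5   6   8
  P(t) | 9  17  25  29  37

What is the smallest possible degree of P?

1

Divided differences on the nodes 1, 3, 5, 6, 8:
  order 0: 9  17  25  29  37
  order 1: 4  4  4  4
  order 2: 0  0  0
  order 3: 0  0
  order 4: 0
The order-1 divided differences are all 4 (nonzero) and every higher order vanishes, so the data lies on a polynomial of degree exactly 1.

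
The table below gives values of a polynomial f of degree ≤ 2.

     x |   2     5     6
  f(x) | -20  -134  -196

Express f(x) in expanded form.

Write f(x) = ax^2 + bx + c. Substituting each data point gives a linear system:
  4a + 2b + c = -20
  25a + 5b + c = -134
  36a + 6b + c = -196
Solving the system yields a = -6, b = 4, c = -4.
So f(x) = -6x^2 + 4x - 4.
Check: f(6) = -196. ✓

f(x) = -6x^2 + 4x - 4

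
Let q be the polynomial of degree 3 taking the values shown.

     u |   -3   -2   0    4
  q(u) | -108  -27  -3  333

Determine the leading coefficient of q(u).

Write q(u) = au^3 + bu^2 + cu + d. Substituting each data point gives a linear system:
  -27a + 9b - 3c + d = -108
  -8a + 4b - 2c + d = -27
  d = -3
  64a + 16b + 4c + d = 333
Solving the system yields a = 5, b = 2, c = -4, d = -3.
So q(u) = 5u^3 + 2u^2 - 4u - 3.
The leading coefficient is 5.

5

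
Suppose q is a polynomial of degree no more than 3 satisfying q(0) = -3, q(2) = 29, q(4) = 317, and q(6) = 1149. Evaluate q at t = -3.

-201

Using the Lagrange interpolation formula with nodes 0, 2, 4, 6:
  L_0(t) = (t - 2)(t - 4)(t - 6) / -48
  L_1(t) = t(t - 4)(t - 6) / 16
  L_2(t) = t(t - 2)(t - 6) / -16
  L_3(t) = t(t - 2)(t - 4) / 48
Then q(t) = -3·L_0(t) + 29·L_1(t) + 317·L_2(t) + 1149·L_3(t).
Expanding and collecting terms gives q(t) = 6t^3 - 4t^2 - 3.
Evaluating at t = -3: q(-3) = -201.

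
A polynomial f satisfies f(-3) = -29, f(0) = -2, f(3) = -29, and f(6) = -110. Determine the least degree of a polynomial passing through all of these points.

Forward differences of the values at t = -3, 0, 3, 6:
  f  : -29  -2  -29  -110
  Δ  : 27  -27  -81
  Δ^2: -54  -54
  Δ^3: 0
The second differences are constant (-54) and nonzero, while all higher differences vanish, so the minimal degree is 2.

2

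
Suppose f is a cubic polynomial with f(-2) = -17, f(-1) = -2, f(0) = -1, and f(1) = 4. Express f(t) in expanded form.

f(t) = 3t^3 + 2t^2 - 1

Write f(t) = at^3 + bt^2 + ct + d. Substituting each data point gives a linear system:
  -8a + 4b - 2c + d = -17
  -a + b - c + d = -2
  d = -1
  a + b + c + d = 4
Solving the system yields a = 3, b = 2, c = 0, d = -1.
So f(t) = 3t^3 + 2t^2 - 1.
Check: f(-2) = -17. ✓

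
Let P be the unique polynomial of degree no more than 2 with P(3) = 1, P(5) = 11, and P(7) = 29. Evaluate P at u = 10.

Forward differences of the values at u = 3, 5, 7:
  P  : 1  11  29
  Δ  : 10  18
  Δ^2: 8
The second differences are constant, confirming degree 2.
Interpolating (Newton forward form) and evaluating at u = 10 gives P(10) = 71.

71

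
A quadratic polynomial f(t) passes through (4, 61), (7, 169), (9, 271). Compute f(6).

Using the Lagrange interpolation formula with nodes 4, 7, 9:
  L_0(t) = (t - 7)(t - 9) / 15
  L_1(t) = (t - 4)(t - 9) / -6
  L_2(t) = (t - 4)(t - 7) / 10
Then f(t) = 61·L_0(t) + 169·L_1(t) + 271·L_2(t).
Expanding and collecting terms gives f(t) = 3t^2 + 3t + 1.
Evaluating at t = 6: f(6) = 127.

127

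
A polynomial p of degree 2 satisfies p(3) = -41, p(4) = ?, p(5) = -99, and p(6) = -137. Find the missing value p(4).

On equispaced nodes a degree-2 polynomial has vanishing third forward difference, so
  - p(3) + 3·p(4) - 3·p(5) + p(6) = 0.
Substituting the known values and solving for p(4):
  3·p(4) = -201
  p(4) = -67.

-67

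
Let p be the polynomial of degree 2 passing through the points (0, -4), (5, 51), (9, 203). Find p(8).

156

Write p(t) = at^2 + bt + c. Substituting each data point gives a linear system:
  c = -4
  25a + 5b + c = 51
  81a + 9b + c = 203
Solving the system yields a = 3, b = -4, c = -4.
So p(t) = 3t^2 - 4t - 4.
Then p(8) = 156.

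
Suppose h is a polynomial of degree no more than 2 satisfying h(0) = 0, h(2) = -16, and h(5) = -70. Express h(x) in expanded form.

Using the Lagrange interpolation formula with nodes 0, 2, 5:
  L_0(x) = (x - 2)(x - 5) / 10
  L_1(x) = x(x - 5) / -6
  L_2(x) = x(x - 2) / 15
Then h(x) = 0·L_0(x) - 16·L_1(x) - 70·L_2(x).
Expanding and collecting terms gives h(x) = -2x² - 4x.
Check: h(5) = -70. ✓

h(x) = -2x^2 - 4x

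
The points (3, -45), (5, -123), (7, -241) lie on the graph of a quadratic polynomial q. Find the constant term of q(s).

-3

Write q(s) = as^2 + bs + c. Substituting each data point gives a linear system:
  9a + 3b + c = -45
  25a + 5b + c = -123
  49a + 7b + c = -241
Solving the system yields a = -5, b = 1, c = -3.
So q(s) = -5s² + s - 3.
The constant term is -3.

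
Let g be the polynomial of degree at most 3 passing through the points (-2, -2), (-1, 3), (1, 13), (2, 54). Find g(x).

Using the Lagrange interpolation formula with nodes -2, -1, 1, 2:
  L_0(x) = (x + 1)(x - 1)(x - 2) / -12
  L_1(x) = (x + 2)(x - 1)(x - 2) / 6
  L_2(x) = (x + 2)(x + 1)(x - 2) / -6
  L_3(x) = (x + 2)(x + 1)(x - 1) / 12
Then g(x) = -2·L_0(x) + 3·L_1(x) + 13·L_2(x) + 54·L_3(x).
Expanding and collecting terms gives g(x) = 3x^3 + 6x^2 + 2x + 2.
Check: g(-2) = -2. ✓

g(x) = 3x^3 + 6x^2 + 2x + 2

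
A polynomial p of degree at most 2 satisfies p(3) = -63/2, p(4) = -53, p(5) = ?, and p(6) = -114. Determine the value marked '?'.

-161/2

The 3 known points determine the degree-2 polynomial uniquely.
Write p(u) = au^2 + bu + c. Substituting each data point gives a linear system:
  9a + 3b + c = -63/2
  16a + 4b + c = -53
  36a + 6b + c = -114
Solving the system yields a = -3, b = -1/2, c = -3.
So p(u) = -3u² - (1/2)u - 3.
Then p(5) = -161/2.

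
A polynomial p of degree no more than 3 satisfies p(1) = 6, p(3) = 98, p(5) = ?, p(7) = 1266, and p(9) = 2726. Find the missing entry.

The 4 known points determine the degree-3 polynomial uniquely.
Write p(x) = ax^3 + bx^2 + cx + d. Substituting each data point gives a linear system:
  a + b + c + d = 6
  27a + 9b + 3c + d = 98
  343a + 49b + 7c + d = 1266
  729a + 81b + 9c + d = 2726
Solving the system yields a = 4, b = -3, c = 6, d = -1.
So p(x) = 4x^3 - 3x^2 + 6x - 1.
Then p(5) = 454.

454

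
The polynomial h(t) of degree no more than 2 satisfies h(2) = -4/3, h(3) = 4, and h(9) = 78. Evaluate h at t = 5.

Write h(t) = at^2 + bt + c. Substituting each data point gives a linear system:
  4a + 2b + c = -4/3
  9a + 3b + c = 4
  81a + 9b + c = 78
Solving the system yields a = 1, b = 1/3, c = -6.
So h(t) = t² + (1/3)t - 6.
Then h(5) = 62/3.

62/3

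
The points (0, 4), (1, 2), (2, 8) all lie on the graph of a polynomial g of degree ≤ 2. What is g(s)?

Write g(s) = as^2 + bs + c. Substituting each data point gives a linear system:
  c = 4
  a + b + c = 2
  4a + 2b + c = 8
Solving the system yields a = 4, b = -6, c = 4.
So g(s) = 4s^2 - 6s + 4.
Check: g(0) = 4. ✓

g(s) = 4s^2 - 6s + 4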